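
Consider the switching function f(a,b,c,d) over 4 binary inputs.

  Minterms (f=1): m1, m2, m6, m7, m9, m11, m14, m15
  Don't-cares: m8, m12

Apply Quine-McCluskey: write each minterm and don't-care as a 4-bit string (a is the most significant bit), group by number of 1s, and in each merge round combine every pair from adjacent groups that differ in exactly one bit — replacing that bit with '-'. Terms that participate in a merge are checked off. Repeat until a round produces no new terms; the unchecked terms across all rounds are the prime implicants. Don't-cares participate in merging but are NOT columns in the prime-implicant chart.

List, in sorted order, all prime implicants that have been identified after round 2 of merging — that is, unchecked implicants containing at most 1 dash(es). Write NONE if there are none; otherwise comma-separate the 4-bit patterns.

-001, 0-10, 1-00, 1-11, 10-1, 100-, 11-0

size-2^0 implicants → 0001(✓)  0010(✓)  0110(✓)  0111(✓)  1000(✓)  1001(✓)  1011(✓)  1100(✓)  1110(✓)  1111(✓)
size-2^1 implicants → -001  -110(✓)  -111(✓)  0-10  011-(✓)  1-00  1-11  10-1  100-  11-0  111-(✓)
size-2^2 implicants → -11-
Unchecked terms (primes): -001, -11-, 0-10, 1-00, 1-11, 10-1, 100-, 11-0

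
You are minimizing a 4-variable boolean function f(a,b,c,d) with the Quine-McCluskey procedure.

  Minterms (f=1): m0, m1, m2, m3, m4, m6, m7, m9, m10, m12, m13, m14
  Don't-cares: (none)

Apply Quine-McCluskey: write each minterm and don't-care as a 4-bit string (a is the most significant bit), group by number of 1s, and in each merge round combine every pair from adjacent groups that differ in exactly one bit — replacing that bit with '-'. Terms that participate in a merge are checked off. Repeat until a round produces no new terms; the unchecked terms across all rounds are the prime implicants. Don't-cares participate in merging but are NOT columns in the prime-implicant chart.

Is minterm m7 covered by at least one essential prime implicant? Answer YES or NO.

YES

[col 0] 0000*, 0001*, 0010*, 0011*, 0100*, 0110*, 0111*, 1001*, 1010*, 1100*, 1101*, 1110*
[col 1] -001, -010*, -100*, -110*, 0-00*, 0-10*, 0-11*, 00-0*, 00-1*, 000-*, 001-*, 01-0*, 011-*, 1-01, 1-10*, 11-0*, 110-
[col 2] --10, -1-0, 0--0, 0-1-, 00--
Prime implicants: --10, -001, -1-0, 0--0, 0-1-, 00--, 1-01, 110-
PI chart (minterm → PIs covering it):
  0 | 0--0,00--
  1 | -001,00--
  2 | --10,0--0,0-1-,00--
  3 | 0-1-,00--
  4 | -1-0,0--0
  6 | --10,-1-0,0--0,0-1-
  7 | 0-1-  (sole → essential)
  9 | -001,1-01
  10 | --10  (sole → essential)
  12 | -1-0,110-
  13 | 1-01,110-
  14 | --10,-1-0
Essential prime implicants: --10, 0-1-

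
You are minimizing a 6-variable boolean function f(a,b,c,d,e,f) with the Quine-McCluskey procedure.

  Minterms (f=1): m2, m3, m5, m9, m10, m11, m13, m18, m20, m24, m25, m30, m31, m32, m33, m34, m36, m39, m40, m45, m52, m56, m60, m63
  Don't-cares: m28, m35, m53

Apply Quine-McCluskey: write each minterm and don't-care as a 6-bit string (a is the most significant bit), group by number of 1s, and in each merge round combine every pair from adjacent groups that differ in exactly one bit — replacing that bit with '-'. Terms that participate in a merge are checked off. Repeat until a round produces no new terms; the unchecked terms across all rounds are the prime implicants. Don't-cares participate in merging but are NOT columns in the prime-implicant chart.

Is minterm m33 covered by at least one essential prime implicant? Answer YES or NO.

[col 0] 000010*, 000011*, 000101*, 001001*, 001010*, 001011*, 001101*, 010010*, 010100*, 011000*, 011001*, 011100*, 011110*, 011111*, 100000*, 100001*, 100010*, 100011*, 100100*, 100111*, 101000*, 101101*, 110100*, 110101*, 111000*, 111100*, 111111*
[col 1] -00010*, -00011*, -01101, -10100*, -11000*, -11100*, -11111, 0-0010, 0-1001, 00-010*, 00-011*, 00-101, 00001-*, 001-01, 0010-1, 00101-*, 01-100*, 011-00*, 01100-, 0111-0, 01111-, 1-0100, 1-1000, 10-000, 100-00, 100-11, 1000-0*, 1000-1*, 10000-*, 10001-*, 11-100*, 11010-, 111-00*
[col 2] -0001-, -1-100, -11-00, 00-01-, 1000--
Prime implicants: -0001-, -01101, -1-100, -11-00, -11111, 0-0010, 0-1001, 00-01-, 00-101, 001-01, 0010-1, 01100-, 0111-0, 01111-, 1-0100, 1-1000, 10-000, 100-00, 100-11, 1000--, 11010-
PI chart (minterm → PIs covering it):
  2 | -0001-,0-0010,00-01-
  3 | -0001-,00-01-
  5 | 00-101  (sole → essential)
  9 | 0-1001,001-01,0010-1
  10 | 00-01-  (sole → essential)
  11 | 00-01-,0010-1
  13 | -01101,00-101,001-01
  18 | 0-0010  (sole → essential)
  20 | -1-100  (sole → essential)
  24 | -11-00,01100-
  25 | 0-1001,01100-
  30 | 0111-0,01111-
  31 | -11111,01111-
  32 | 10-000,100-00,1000--
  33 | 1000--  (sole → essential)
  34 | -0001-,1000--
  36 | 1-0100,100-00
  39 | 100-11  (sole → essential)
  40 | 1-1000,10-000
  45 | -01101  (sole → essential)
  52 | -1-100,1-0100,11010-
  56 | -11-00,1-1000
  60 | -1-100,-11-00
  63 | -11111  (sole → essential)
Essential prime implicants: -01101, -1-100, -11111, 0-0010, 00-01-, 00-101, 100-11, 1000--

YES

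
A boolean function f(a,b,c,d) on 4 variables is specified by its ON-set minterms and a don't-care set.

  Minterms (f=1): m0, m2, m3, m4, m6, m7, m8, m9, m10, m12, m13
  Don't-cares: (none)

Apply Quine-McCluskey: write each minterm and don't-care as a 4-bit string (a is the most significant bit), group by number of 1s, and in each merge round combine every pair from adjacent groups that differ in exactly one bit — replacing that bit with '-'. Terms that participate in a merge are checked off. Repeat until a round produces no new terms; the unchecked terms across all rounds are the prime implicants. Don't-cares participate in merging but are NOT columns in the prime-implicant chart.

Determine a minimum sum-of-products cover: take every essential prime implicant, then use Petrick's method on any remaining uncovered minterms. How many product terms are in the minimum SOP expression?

4

size-2^0 implicants → 0000(✓)  0010(✓)  0011(✓)  0100(✓)  0110(✓)  0111(✓)  1000(✓)  1001(✓)  1010(✓)  1100(✓)  1101(✓)
size-2^1 implicants → -000(✓)  -010(✓)  -100(✓)  0-00(✓)  0-10(✓)  0-11(✓)  00-0(✓)  001-(✓)  01-0(✓)  011-(✓)  1-00(✓)  1-01(✓)  10-0(✓)  100-(✓)  110-(✓)
size-2^2 implicants → --00  -0-0  0--0  0-1-  1-0-
Unchecked terms (primes): --00, -0-0, 0--0, 0-1-, 1-0-
Minterm coverage:
  m0 ⊆ --00,-0-0,0--0
  m2 ⊆ -0-0,0--0,0-1-
  m3 ⊆ 0-1- [E]
  m4 ⊆ --00,0--0
  m6 ⊆ 0--0,0-1-
  m7 ⊆ 0-1- [E]
  m8 ⊆ --00,-0-0,1-0-
  m9 ⊆ 1-0- [E]
  m10 ⊆ -0-0 [E]
  m12 ⊆ --00,1-0-
  m13 ⊆ 1-0- [E]
E = {-0-0, 0-1-, 1-0-}
Petrick residual → --00
Cover = c'd' + b'd' + a'c + ac'  |cover|=4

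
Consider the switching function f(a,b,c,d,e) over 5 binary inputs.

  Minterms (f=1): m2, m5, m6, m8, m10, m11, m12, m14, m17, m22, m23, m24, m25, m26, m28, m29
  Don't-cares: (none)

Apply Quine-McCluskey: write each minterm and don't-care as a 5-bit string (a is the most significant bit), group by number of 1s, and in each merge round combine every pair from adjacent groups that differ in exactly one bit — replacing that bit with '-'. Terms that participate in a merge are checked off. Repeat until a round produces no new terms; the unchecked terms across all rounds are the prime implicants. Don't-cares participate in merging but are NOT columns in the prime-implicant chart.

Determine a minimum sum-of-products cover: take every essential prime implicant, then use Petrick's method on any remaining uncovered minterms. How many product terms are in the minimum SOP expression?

Round 0: 00010✓ 00101 00110✓ 01000✓ 01010✓ 01011✓ 01100✓ 01110✓ 10001✓ 10110✓ 10111✓ 11000✓ 11001✓ 11010✓ 11100✓ 11101✓
Round 1: -0110 -1000✓ -1010✓ -1100✓ 0-010✓ 0-110✓ 00-10✓ 01-00✓ 01-10✓ 010-0✓ 0101- 011-0✓ 1-001 1011- 11-00✓ 11-01✓ 110-0✓ 1100-✓ 1110-✓
Round 2: -1-00 -10-0 0--10 01--0 11-0-
PIs = {-0110, -1-00, -10-0, 0--10, 00101, 01--0, 0101-, 1-001, 1011-, 11-0-}
Coverage chart:
  m2: 0--10 ←essential
  m5: 00101 ←essential
  m6: -0110,0--10
  m8: -1-00,-10-0,01--0
  m10: -10-0,0--10,01--0,0101-
  m11: 0101- ←essential
  m12: -1-00,01--0
  m14: 0--10,01--0
  m17: 1-001 ←essential
  m22: -0110,1011-
  m23: 1011- ←essential
  m24: -1-00,-10-0,11-0-
  m25: 1-001,11-0-
  m26: -10-0 ←essential
  m28: -1-00,11-0-
  m29: 11-0- ←essential
Essential: -10-0, 0--10, 00101, 0101-, 1-001, 1011-, 11-0-
Petrick residual → -1-00
Min cover (8 terms): bd'e' + bc'e' + a'de' + a'b'cd'e + a'bc'd + ac'd'e + ab'cd + abd'

8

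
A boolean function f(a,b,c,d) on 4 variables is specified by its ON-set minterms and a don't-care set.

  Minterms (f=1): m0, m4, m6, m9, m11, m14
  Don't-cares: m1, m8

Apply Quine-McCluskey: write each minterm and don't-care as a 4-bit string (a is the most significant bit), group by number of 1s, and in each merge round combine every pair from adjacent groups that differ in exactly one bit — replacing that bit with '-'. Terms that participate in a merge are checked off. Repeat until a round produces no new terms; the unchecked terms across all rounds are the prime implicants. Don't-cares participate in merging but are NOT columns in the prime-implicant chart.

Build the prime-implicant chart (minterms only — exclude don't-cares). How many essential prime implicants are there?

size-2^0 implicants → 0000(✓)  0001(✓)  0100(✓)  0110(✓)  1000(✓)  1001(✓)  1011(✓)  1110(✓)
size-2^1 implicants → -000(✓)  -001(✓)  -110  0-00  000-(✓)  01-0  10-1  100-(✓)
size-2^2 implicants → -00-
Unchecked terms (primes): -00-, -110, 0-00, 01-0, 10-1
Minterm coverage:
  m0 ⊆ -00-,0-00
  m4 ⊆ 0-00,01-0
  m6 ⊆ -110,01-0
  m9 ⊆ -00-,10-1
  m11 ⊆ 10-1 [E]
  m14 ⊆ -110 [E]
E = {-110, 10-1}

2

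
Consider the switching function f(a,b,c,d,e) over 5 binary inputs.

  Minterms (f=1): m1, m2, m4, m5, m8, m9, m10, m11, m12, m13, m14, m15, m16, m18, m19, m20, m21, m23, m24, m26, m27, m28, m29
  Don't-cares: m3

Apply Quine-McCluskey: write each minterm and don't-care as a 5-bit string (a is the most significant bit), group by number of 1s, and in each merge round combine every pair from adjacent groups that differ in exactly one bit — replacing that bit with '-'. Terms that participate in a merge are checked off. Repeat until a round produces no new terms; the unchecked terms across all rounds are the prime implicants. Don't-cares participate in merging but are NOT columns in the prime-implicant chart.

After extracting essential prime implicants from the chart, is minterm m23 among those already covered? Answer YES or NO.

NO

[col 0] 00001*, 00010*, 00011*, 00100*, 00101*, 01000*, 01001*, 01010*, 01011*, 01100*, 01101*, 01110*, 01111*, 10000*, 10010*, 10011*, 10100*, 10101*, 10111*, 11000*, 11010*, 11011*, 11100*, 11101*
[col 1] -0010*, -0011*, -0100*, -0101*, -1000*, -1010*, -1011*, -1100*, -1101*, 0-001*, 0-010*, 0-011*, 0-100*, 0-101*, 00-01*, 000-1*, 0001-*, 0010-*, 01-00*, 01-01*, 01-10*, 01-11*, 010-0*, 010-1*, 0100-*, 0101-*, 011-0*, 011-1*, 0110-*, 0111-*, 1-000*, 1-010*, 1-011*, 1-100*, 1-101*, 10-00*, 10-11, 100-0*, 1001-*, 101-1, 1010-*, 11-00*, 110-0*, 1101-*, 1110-*
[col 2] --010*, --011*, --100*, --101*, -001-*, -010-*, -1-00, -10-0, -101-*, -110-*, 0--01, 0-0-1, 0-01-*, 0-10-*, 01--0*, 01--1*, 01-0-*, 01-1-*, 010--*, 011--*, 1--00, 1-0-0, 1-01-*, 1-10-*
[col 3] --01-, --10-, 01---
Prime implicants: --01-, --10-, -1-00, -10-0, 0--01, 0-0-1, 01---, 1--00, 1-0-0, 10-11, 101-1
PI chart (minterm → PIs covering it):
  1 | 0--01,0-0-1
  2 | --01-  (sole → essential)
  4 | --10-  (sole → essential)
  5 | --10-,0--01
  8 | -1-00,-10-0,01---
  9 | 0--01,0-0-1,01---
  10 | --01-,-10-0,01---
  11 | --01-,0-0-1,01---
  12 | --10-,-1-00,01---
  13 | --10-,0--01,01---
  14 | 01---  (sole → essential)
  15 | 01---  (sole → essential)
  16 | 1--00,1-0-0
  18 | --01-,1-0-0
  19 | --01-,10-11
  20 | --10-,1--00
  21 | --10-,101-1
  23 | 10-11,101-1
  24 | -1-00,-10-0,1--00,1-0-0
  26 | --01-,-10-0,1-0-0
  27 | --01-  (sole → essential)
  28 | --10-,-1-00,1--00
  29 | --10-  (sole → essential)
Essential prime implicants: --01-, --10-, 01---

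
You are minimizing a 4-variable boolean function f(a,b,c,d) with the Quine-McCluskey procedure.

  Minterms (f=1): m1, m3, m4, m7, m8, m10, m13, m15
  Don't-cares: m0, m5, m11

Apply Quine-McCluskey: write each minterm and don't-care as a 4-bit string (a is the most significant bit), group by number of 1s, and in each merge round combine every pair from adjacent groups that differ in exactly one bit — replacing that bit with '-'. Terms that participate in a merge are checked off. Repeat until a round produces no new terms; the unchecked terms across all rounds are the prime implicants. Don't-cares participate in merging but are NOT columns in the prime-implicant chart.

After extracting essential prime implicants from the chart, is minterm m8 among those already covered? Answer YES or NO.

NO

Round 0: 0000✓ 0001✓ 0011✓ 0100✓ 0101✓ 0111✓ 1000✓ 1010✓ 1011✓ 1101✓ 1111✓
Round 1: -000 -011✓ -101✓ -111✓ 0-00✓ 0-01✓ 0-11✓ 00-1✓ 000-✓ 01-1✓ 010-✓ 1-11✓ 10-0 101- 11-1✓
Round 2: --11 -1-1 0--1 0-0-
PIs = {--11, -000, -1-1, 0--1, 0-0-, 10-0, 101-}
Coverage chart:
  m1: 0--1,0-0-
  m3: --11,0--1
  m4: 0-0- ←essential
  m7: --11,-1-1,0--1
  m8: -000,10-0
  m10: 10-0,101-
  m13: -1-1 ←essential
  m15: --11,-1-1
Essential: -1-1, 0-0-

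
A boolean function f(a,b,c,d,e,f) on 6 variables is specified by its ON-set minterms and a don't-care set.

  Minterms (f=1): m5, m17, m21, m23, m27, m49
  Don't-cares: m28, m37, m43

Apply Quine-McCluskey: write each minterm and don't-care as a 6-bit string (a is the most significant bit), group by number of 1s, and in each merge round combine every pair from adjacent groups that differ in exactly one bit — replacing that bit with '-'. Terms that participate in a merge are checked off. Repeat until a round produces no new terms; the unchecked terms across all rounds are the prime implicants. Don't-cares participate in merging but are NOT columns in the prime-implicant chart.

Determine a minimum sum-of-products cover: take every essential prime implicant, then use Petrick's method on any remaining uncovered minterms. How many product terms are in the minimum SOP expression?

Round 0: 000101✓ 010001✓ 010101✓ 010111✓ 011011 011100 100101✓ 101011 110001✓
Round 1: -00101 -10001 0-0101 010-01 0101-1
PIs = {-00101, -10001, 0-0101, 010-01, 0101-1, 011011, 011100, 101011}
Coverage chart:
  m5: -00101,0-0101
  m17: -10001,010-01
  m21: 0-0101,010-01,0101-1
  m23: 0101-1 ←essential
  m27: 011011 ←essential
  m49: -10001 ←essential
Essential: -10001, 0101-1, 011011
Petrick residual → -00101
Min cover (4 terms): b'c'de'f + bc'd'e'f + a'bc'df + a'bcd'ef

4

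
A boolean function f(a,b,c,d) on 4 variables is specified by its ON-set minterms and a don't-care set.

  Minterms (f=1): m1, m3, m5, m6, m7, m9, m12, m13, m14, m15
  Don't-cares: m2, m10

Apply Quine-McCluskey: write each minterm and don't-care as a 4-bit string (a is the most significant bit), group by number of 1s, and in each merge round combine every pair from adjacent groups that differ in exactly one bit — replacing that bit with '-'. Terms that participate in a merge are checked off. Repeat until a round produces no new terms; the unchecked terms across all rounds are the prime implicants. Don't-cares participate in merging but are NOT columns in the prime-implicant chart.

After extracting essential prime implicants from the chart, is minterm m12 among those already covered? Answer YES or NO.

YES

size-2^0 implicants → 0001(✓)  0010(✓)  0011(✓)  0101(✓)  0110(✓)  0111(✓)  1001(✓)  1010(✓)  1100(✓)  1101(✓)  1110(✓)  1111(✓)
size-2^1 implicants → -001(✓)  -010(✓)  -101(✓)  -110(✓)  -111(✓)  0-01(✓)  0-10(✓)  0-11(✓)  00-1(✓)  001-(✓)  01-1(✓)  011-(✓)  1-01(✓)  1-10(✓)  11-0(✓)  11-1(✓)  110-(✓)  111-(✓)
size-2^2 implicants → --01  --10  -1-1  -11-  0--1  0-1-  11--
Unchecked terms (primes): --01, --10, -1-1, -11-, 0--1, 0-1-, 11--
Minterm coverage:
  m1 ⊆ --01,0--1
  m3 ⊆ 0--1,0-1-
  m5 ⊆ --01,-1-1,0--1
  m6 ⊆ --10,-11-,0-1-
  m7 ⊆ -1-1,-11-,0--1,0-1-
  m9 ⊆ --01 [E]
  m12 ⊆ 11-- [E]
  m13 ⊆ --01,-1-1,11--
  m14 ⊆ --10,-11-,11--
  m15 ⊆ -1-1,-11-,11--
E = {--01, 11--}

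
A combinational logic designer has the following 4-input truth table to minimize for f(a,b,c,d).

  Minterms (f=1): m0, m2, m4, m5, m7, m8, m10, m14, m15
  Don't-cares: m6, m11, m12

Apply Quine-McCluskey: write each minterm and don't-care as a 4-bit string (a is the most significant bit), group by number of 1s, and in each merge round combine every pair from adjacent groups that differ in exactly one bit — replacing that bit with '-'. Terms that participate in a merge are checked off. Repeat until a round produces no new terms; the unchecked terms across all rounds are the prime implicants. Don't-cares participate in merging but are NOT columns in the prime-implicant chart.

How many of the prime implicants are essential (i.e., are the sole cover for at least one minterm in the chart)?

2

Round 0: 0000✓ 0010✓ 0100✓ 0101✓ 0110✓ 0111✓ 1000✓ 1010✓ 1011✓ 1100✓ 1110✓ 1111✓
Round 1: -000✓ -010✓ -100✓ -110✓ -111✓ 0-00✓ 0-10✓ 00-0✓ 01-0✓ 01-1✓ 010-✓ 011-✓ 1-00✓ 1-10✓ 1-11✓ 10-0✓ 101-✓ 11-0✓ 111-✓
Round 2: --00✓ --10✓ -0-0✓ -1-0✓ -11- 0--0✓ 01-- 1--0✓ 1-1-
Round 3: ---0
PIs = {---0, -11-, 01--, 1-1-}
Coverage chart:
  m0: ---0 ←essential
  m2: ---0 ←essential
  m4: ---0,01--
  m5: 01-- ←essential
  m7: -11-,01--
  m8: ---0 ←essential
  m10: ---0,1-1-
  m14: ---0,-11-,1-1-
  m15: -11-,1-1-
Essential: ---0, 01--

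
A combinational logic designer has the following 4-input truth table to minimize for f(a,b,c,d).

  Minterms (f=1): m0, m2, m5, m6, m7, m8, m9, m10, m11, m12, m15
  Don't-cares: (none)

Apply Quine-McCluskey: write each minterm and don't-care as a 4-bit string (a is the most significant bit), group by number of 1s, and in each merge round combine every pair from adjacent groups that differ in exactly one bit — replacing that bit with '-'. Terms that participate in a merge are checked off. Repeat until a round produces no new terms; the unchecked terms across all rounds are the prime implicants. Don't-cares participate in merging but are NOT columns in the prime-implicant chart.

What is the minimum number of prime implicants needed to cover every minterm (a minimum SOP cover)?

6

size-2^0 implicants → 0000(✓)  0010(✓)  0101(✓)  0110(✓)  0111(✓)  1000(✓)  1001(✓)  1010(✓)  1011(✓)  1100(✓)  1111(✓)
size-2^1 implicants → -000(✓)  -010(✓)  -111  0-10  00-0(✓)  01-1  011-  1-00  1-11  10-0(✓)  10-1(✓)  100-(✓)  101-(✓)
size-2^2 implicants → -0-0  10--
Unchecked terms (primes): -0-0, -111, 0-10, 01-1, 011-, 1-00, 1-11, 10--
Minterm coverage:
  m0 ⊆ -0-0 [E]
  m2 ⊆ -0-0,0-10
  m5 ⊆ 01-1 [E]
  m6 ⊆ 0-10,011-
  m7 ⊆ -111,01-1,011-
  m8 ⊆ -0-0,1-00,10--
  m9 ⊆ 10-- [E]
  m10 ⊆ -0-0,10--
  m11 ⊆ 1-11,10--
  m12 ⊆ 1-00 [E]
  m15 ⊆ -111,1-11
E = {-0-0, 01-1, 1-00, 10--}
Petrick residual → -111, 0-10
Cover = b'd' + bcd + a'cd' + a'bd + ac'd' + ab'  |cover|=6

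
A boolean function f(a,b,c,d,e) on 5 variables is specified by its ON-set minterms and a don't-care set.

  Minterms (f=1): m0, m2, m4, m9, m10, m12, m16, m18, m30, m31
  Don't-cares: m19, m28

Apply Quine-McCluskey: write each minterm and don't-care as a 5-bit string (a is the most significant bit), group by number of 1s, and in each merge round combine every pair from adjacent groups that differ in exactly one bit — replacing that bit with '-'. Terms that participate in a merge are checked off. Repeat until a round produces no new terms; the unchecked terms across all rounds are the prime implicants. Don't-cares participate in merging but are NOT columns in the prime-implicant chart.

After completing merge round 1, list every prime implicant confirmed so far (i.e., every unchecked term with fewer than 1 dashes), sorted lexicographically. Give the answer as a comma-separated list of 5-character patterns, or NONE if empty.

Round 0: 00000✓ 00010✓ 00100✓ 01001 01010✓ 01100✓ 10000✓ 10010✓ 10011✓ 11100✓ 11110✓ 11111✓
Round 1: -0000✓ -0010✓ -1100 0-010 0-100 00-00 000-0✓ 100-0✓ 1001- 111-0 1111-
Round 2: -00-0
PIs = {-00-0, -1100, 0-010, 0-100, 00-00, 01001, 1001-, 111-0, 1111-}

01001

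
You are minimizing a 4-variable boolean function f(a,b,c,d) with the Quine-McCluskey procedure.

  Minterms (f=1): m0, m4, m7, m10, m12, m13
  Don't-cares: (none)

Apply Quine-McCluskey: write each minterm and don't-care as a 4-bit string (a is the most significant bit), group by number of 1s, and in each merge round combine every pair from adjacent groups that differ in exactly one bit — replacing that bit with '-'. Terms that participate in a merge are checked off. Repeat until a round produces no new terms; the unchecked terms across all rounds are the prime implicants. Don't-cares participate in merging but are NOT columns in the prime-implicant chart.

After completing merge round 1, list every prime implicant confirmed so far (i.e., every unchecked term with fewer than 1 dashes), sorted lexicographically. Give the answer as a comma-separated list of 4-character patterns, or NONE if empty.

0111, 1010

size-2^0 implicants → 0000(✓)  0100(✓)  0111  1010  1100(✓)  1101(✓)
size-2^1 implicants → -100  0-00  110-
Unchecked terms (primes): -100, 0-00, 0111, 1010, 110-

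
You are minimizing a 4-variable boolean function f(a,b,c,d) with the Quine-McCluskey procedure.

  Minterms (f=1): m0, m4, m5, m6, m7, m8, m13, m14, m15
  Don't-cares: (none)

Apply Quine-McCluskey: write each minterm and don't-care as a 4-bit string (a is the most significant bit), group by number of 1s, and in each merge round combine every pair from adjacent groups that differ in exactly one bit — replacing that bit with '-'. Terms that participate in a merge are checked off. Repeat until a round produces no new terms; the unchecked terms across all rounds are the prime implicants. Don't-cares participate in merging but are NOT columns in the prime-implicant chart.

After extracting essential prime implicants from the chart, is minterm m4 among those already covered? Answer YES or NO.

Round 0: 0000✓ 0100✓ 0101✓ 0110✓ 0111✓ 1000✓ 1101✓ 1110✓ 1111✓
Round 1: -000 -101✓ -110✓ -111✓ 0-00 01-0✓ 01-1✓ 010-✓ 011-✓ 11-1✓ 111-✓
Round 2: -1-1 -11- 01--
PIs = {-000, -1-1, -11-, 0-00, 01--}
Coverage chart:
  m0: -000,0-00
  m4: 0-00,01--
  m5: -1-1,01--
  m6: -11-,01--
  m7: -1-1,-11-,01--
  m8: -000 ←essential
  m13: -1-1 ←essential
  m14: -11- ←essential
  m15: -1-1,-11-
Essential: -000, -1-1, -11-

NO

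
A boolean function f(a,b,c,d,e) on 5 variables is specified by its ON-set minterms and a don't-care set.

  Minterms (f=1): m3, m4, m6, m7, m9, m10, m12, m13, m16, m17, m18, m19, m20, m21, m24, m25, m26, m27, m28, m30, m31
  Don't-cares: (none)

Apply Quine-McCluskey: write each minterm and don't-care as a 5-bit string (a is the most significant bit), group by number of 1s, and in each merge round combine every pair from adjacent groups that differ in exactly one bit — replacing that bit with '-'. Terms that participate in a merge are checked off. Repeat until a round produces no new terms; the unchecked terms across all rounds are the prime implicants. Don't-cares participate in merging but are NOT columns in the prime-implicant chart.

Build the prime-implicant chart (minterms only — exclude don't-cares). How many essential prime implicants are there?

4

[col 0] 00011*, 00100*, 00110*, 00111*, 01001*, 01010*, 01100*, 01101*, 10000*, 10001*, 10010*, 10011*, 10100*, 10101*, 11000*, 11001*, 11010*, 11011*, 11100*, 11110*, 11111*
[col 1] -0011, -0100*, -1001, -1010, -1100*, 0-100*, 00-11, 001-0, 0011-, 01-01, 0110-, 1-000*, 1-001*, 1-010*, 1-011*, 1-100*, 10-00*, 10-01*, 100-0*, 100-1*, 1000-*, 1001-*, 1010-*, 11-00*, 11-10*, 11-11*, 110-0*, 110-1*, 1100-*, 1101-*, 111-0*, 1111-*
[col 2] --100, 1--00, 1-0-0*, 1-0-1*, 1-00-*, 1-01-*, 10-0-, 100--*, 11--0, 11-1-, 110--*
[col 3] 1-0--
Prime implicants: --100, -0011, -1001, -1010, 00-11, 001-0, 0011-, 01-01, 0110-, 1--00, 1-0--, 10-0-, 11--0, 11-1-
PI chart (minterm → PIs covering it):
  3 | -0011,00-11
  4 | --100,001-0
  6 | 001-0,0011-
  7 | 00-11,0011-
  9 | -1001,01-01
  10 | -1010  (sole → essential)
  12 | --100,0110-
  13 | 01-01,0110-
  16 | 1--00,1-0--,10-0-
  17 | 1-0--,10-0-
  18 | 1-0--  (sole → essential)
  19 | -0011,1-0--
  20 | --100,1--00,10-0-
  21 | 10-0-  (sole → essential)
  24 | 1--00,1-0--,11--0
  25 | -1001,1-0--
  26 | -1010,1-0--,11--0,11-1-
  27 | 1-0--,11-1-
  28 | --100,1--00,11--0
  30 | 11--0,11-1-
  31 | 11-1-  (sole → essential)
Essential prime implicants: -1010, 1-0--, 10-0-, 11-1-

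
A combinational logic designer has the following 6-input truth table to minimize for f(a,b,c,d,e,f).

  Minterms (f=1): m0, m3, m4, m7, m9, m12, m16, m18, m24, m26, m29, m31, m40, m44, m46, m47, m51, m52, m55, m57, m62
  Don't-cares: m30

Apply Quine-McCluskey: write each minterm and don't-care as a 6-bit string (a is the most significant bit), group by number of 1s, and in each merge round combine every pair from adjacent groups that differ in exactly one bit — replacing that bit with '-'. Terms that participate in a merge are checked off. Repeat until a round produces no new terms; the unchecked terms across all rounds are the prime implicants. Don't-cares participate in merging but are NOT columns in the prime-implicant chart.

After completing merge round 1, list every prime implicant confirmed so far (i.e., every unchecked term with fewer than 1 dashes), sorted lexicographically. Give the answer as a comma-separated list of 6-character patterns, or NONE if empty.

[col 0] 000000*, 000011*, 000100*, 000111*, 001001, 001100*, 010000*, 010010*, 011000*, 011010*, 011101*, 011110*, 011111*, 101000*, 101100*, 101110*, 101111*, 110011*, 110100, 110111*, 111001, 111110*
[col 1] -01100, -11110, 0-0000, 00-100, 000-00, 000-11, 01-000*, 01-010*, 0100-0*, 011-10, 0110-0*, 0111-1, 01111-, 1-1110, 101-00, 1011-0, 10111-, 110-11
[col 2] 01-0-0
Prime implicants: -01100, -11110, 0-0000, 00-100, 000-00, 000-11, 001001, 01-0-0, 011-10, 0111-1, 01111-, 1-1110, 101-00, 1011-0, 10111-, 110-11, 110100, 111001

001001, 110100, 111001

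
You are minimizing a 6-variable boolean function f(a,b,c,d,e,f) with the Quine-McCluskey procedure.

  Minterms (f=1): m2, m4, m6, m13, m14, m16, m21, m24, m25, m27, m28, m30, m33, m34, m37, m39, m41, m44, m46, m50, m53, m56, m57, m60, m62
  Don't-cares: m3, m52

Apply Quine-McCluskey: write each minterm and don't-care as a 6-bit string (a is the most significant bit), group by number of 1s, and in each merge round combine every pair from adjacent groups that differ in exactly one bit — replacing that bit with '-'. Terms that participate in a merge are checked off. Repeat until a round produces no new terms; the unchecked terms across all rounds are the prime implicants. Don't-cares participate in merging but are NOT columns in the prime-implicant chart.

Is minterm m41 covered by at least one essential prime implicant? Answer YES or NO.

NO

[col 0] 000010*, 000011*, 000100*, 000110*, 001101, 001110*, 010000*, 010101*, 011000*, 011001*, 011011*, 011100*, 011110*, 100001*, 100010*, 100101*, 100111*, 101001*, 101100*, 101110*, 110010*, 110100*, 110101*, 111000*, 111001*, 111100*, 111110*
[col 1] -00010, -01110*, -10101, -11000*, -11001*, -11100*, -11110*, 0-1110*, 00-110, 000-10, 00001-, 0001-0, 01-000, 011-00*, 0110-1, 01100-*, 0111-0*, 1-0010, 1-0101, 1-1001, 1-1100*, 1-1110*, 10-001, 100-01, 1001-1, 1011-0*, 11-100, 11010-, 111-00*, 11100-*, 1111-0*
[col 2] --1110, -11-00, -1100-, -111-0, 1-11-0
Prime implicants: --1110, -00010, -10101, -11-00, -1100-, -111-0, 00-110, 000-10, 00001-, 0001-0, 001101, 01-000, 0110-1, 1-0010, 1-0101, 1-1001, 1-11-0, 10-001, 100-01, 1001-1, 11-100, 11010-
PI chart (minterm → PIs covering it):
  2 | -00010,000-10,00001-
  4 | 0001-0  (sole → essential)
  6 | 00-110,000-10,0001-0
  13 | 001101  (sole → essential)
  14 | --1110,00-110
  16 | 01-000  (sole → essential)
  21 | -10101  (sole → essential)
  24 | -11-00,-1100-,01-000
  25 | -1100-,0110-1
  27 | 0110-1  (sole → essential)
  28 | -11-00,-111-0
  30 | --1110,-111-0
  33 | 10-001,100-01
  34 | -00010,1-0010
  37 | 1-0101,100-01,1001-1
  39 | 1001-1  (sole → essential)
  41 | 1-1001,10-001
  44 | 1-11-0  (sole → essential)
  46 | --1110,1-11-0
  50 | 1-0010  (sole → essential)
  53 | -10101,1-0101,11010-
  56 | -11-00,-1100-
  57 | -1100-,1-1001
  60 | -11-00,-111-0,1-11-0,11-100
  62 | --1110,-111-0,1-11-0
Essential prime implicants: -10101, 0001-0, 001101, 01-000, 0110-1, 1-0010, 1-11-0, 1001-1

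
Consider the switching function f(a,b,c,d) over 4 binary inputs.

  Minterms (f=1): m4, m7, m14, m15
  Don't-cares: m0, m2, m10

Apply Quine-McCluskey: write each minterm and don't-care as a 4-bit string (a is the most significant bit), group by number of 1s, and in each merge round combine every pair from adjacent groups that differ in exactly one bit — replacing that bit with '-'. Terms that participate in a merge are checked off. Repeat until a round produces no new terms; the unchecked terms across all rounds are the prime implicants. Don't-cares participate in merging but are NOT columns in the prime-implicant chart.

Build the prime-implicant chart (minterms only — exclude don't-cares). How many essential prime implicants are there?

2

[col 0] 0000*, 0010*, 0100*, 0111*, 1010*, 1110*, 1111*
[col 1] -010, -111, 0-00, 00-0, 1-10, 111-
Prime implicants: -010, -111, 0-00, 00-0, 1-10, 111-
PI chart (minterm → PIs covering it):
  4 | 0-00  (sole → essential)
  7 | -111  (sole → essential)
  14 | 1-10,111-
  15 | -111,111-
Essential prime implicants: -111, 0-00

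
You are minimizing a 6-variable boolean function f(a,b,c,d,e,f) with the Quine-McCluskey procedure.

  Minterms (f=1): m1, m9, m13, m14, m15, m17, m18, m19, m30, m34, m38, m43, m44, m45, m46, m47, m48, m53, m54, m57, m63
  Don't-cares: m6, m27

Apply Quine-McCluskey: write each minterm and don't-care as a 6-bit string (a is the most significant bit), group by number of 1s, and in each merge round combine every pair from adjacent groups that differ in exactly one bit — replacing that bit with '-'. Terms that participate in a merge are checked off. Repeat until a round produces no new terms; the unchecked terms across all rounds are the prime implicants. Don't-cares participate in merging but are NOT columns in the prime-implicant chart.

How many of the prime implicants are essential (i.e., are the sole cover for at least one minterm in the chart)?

size-2^0 implicants → 000001(✓)  000110(✓)  001001(✓)  001101(✓)  001110(✓)  001111(✓)  010001(✓)  010010(✓)  010011(✓)  011011(✓)  011110(✓)  100010(✓)  100110(✓)  101011(✓)  101100(✓)  101101(✓)  101110(✓)  101111(✓)  110000  110101  110110(✓)  111001  111111(✓)
size-2^1 implicants → -00110(✓)  -01101(✓)  -01110(✓)  -01111(✓)  0-0001  0-1110  00-001  00-110(✓)  001-01  0011-1(✓)  00111-(✓)  01-011  0100-1  01001-  1-0110  1-1111  10-110(✓)  100-10  101-11  1011-0(✓)  1011-1(✓)  10110-(✓)  10111-(✓)
size-2^2 implicants → -0-110  -011-1  -0111-  1011--
Unchecked terms (primes): -0-110, -011-1, -0111-, 0-0001, 0-1110, 00-001, 001-01, 01-011, 0100-1, 01001-, 1-0110, 1-1111, 100-10, 101-11, 1011--, 110000, 110101, 111001
Minterm coverage:
  m1 ⊆ 0-0001,00-001
  m9 ⊆ 00-001,001-01
  m13 ⊆ -011-1,001-01
  m14 ⊆ -0-110,-0111-,0-1110
  m15 ⊆ -011-1,-0111-
  m17 ⊆ 0-0001,0100-1
  m18 ⊆ 01001- [E]
  m19 ⊆ 01-011,0100-1,01001-
  m30 ⊆ 0-1110 [E]
  m34 ⊆ 100-10 [E]
  m38 ⊆ -0-110,1-0110,100-10
  m43 ⊆ 101-11 [E]
  m44 ⊆ 1011-- [E]
  m45 ⊆ -011-1,1011--
  m46 ⊆ -0-110,-0111-,1011--
  m47 ⊆ -011-1,-0111-,1-1111,101-11,1011--
  m48 ⊆ 110000 [E]
  m53 ⊆ 110101 [E]
  m54 ⊆ 1-0110 [E]
  m57 ⊆ 111001 [E]
  m63 ⊆ 1-1111 [E]
E = {0-1110, 01001-, 1-0110, 1-1111, 100-10, 101-11, 1011--, 110000, 110101, 111001}

10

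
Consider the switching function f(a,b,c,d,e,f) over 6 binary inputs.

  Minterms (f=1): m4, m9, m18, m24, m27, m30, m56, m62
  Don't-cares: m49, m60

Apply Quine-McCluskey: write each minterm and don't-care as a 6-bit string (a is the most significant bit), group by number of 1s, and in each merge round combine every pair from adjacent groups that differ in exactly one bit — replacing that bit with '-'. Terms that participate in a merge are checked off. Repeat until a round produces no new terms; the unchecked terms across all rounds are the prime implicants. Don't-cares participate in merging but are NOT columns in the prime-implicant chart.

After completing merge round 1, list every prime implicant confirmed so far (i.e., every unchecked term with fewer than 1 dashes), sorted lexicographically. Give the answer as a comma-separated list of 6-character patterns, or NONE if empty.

[col 0] 000100, 001001, 010010, 011000*, 011011, 011110*, 110001, 111000*, 111100*, 111110*
[col 1] -11000, -11110, 111-00, 1111-0
Prime implicants: -11000, -11110, 000100, 001001, 010010, 011011, 110001, 111-00, 1111-0

000100, 001001, 010010, 011011, 110001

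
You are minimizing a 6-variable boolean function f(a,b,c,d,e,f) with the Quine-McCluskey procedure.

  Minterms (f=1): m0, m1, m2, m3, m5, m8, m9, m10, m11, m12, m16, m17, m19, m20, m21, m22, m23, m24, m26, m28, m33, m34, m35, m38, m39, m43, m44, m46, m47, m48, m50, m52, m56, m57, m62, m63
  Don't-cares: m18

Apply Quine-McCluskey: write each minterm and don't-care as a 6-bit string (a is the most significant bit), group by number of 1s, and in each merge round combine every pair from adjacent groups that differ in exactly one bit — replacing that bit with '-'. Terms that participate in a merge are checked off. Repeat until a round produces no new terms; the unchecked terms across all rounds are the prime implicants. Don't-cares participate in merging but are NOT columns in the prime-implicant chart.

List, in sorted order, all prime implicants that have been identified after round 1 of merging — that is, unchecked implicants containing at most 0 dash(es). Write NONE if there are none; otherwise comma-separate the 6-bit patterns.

NONE

Round 0: 000000✓ 000001✓ 000010✓ 000011✓ 000101✓ 001000✓ 001001✓ 001010✓ 001011✓ 001100✓ 010000✓ 010001✓ 010010✓ 010011✓ 010100✓ 010101✓ 010110✓ 010111✓ 011000✓ 011010✓ 011100✓ 100001✓ 100010✓ 100011✓ 100110✓ 100111✓ 101011✓ 101100✓ 101110✓ 101111✓ 110000✓ 110010✓ 110100✓ 111000✓ 111001✓ 111110✓ 111111✓
Round 1: -00001✓ -00010✓ -00011✓ -01011✓ -01100 -10000✓ -10010✓ -10100✓ -11000✓ 0-0000✓ 0-0001✓ 0-0010✓ 0-0011✓ 0-0101✓ 0-1000✓ 0-1010✓ 0-1100✓ 00-000✓ 00-001✓ 00-010✓ 00-011✓ 000-01✓ 0000-0✓ 0000-1✓ 00000-✓ 00001-✓ 001-00✓ 0010-0✓ 0010-1✓ 00100-✓ 00101-✓ 01-000✓ 01-010✓ 01-100✓ 010-00✓ 010-01✓ 010-10✓ 010-11✓ 0100-0✓ 0100-1✓ 01000-✓ 01001-✓ 0101-0✓ 0101-1✓ 01010-✓ 01011-✓ 011-00✓ 0110-0✓ 1-0010✓ 1-1110✓ 1-1111✓ 10-011✓ 10-110✓ 10-111✓ 100-10✓ 100-11✓ 1000-1✓ 10001-✓ 10011-✓ 101-11✓ 1011-0 10111-✓ 11-000✓ 110-00✓ 1100-0✓ 11100- 11111-✓
Round 2: --0010 -0-011 -000-1 -0001- -1-000 -10-00 -100-0 0--000✓ 0--010✓ 0-0-01 0-00-0✓ 0-00-1✓ 0-000-✓ 0-001-✓ 0-1-00 0-10-0✓ 00-0-0✓ 00-0-1✓ 00-00-✓ 00-01-✓ 0000--✓ 0010--✓ 01--00 01-0-0✓ 010--0✓ 010--1✓ 010-0-✓ 010-1-✓ 0100--✓ 0101--✓ 1-111- 10--11 10-11- 100-1-
Round 3: 0--0-0 0-00-- 00-0-- 010---
PIs = {--0010, -0-011, -000-1, -0001-, -01100, -1-000, -10-00, -100-0, 0--0-0, 0-0-01, 0-00--, 0-1-00, 00-0--, 01--00, 010---, 1-111-, 10--11, 10-11-, 100-1-, 1011-0, 11100-}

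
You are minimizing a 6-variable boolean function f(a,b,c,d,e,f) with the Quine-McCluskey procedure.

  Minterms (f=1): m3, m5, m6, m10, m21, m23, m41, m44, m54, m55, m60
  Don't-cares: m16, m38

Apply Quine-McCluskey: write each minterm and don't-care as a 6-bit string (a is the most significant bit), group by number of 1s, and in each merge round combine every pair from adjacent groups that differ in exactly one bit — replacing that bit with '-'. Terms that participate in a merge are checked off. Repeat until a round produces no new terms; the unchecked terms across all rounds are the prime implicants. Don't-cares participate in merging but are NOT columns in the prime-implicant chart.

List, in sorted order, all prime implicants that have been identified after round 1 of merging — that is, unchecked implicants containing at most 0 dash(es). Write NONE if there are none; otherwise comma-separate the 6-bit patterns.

size-2^0 implicants → 000011  000101(✓)  000110(✓)  001010  010000  010101(✓)  010111(✓)  100110(✓)  101001  101100(✓)  110110(✓)  110111(✓)  111100(✓)
size-2^1 implicants → -00110  -10111  0-0101  0101-1  1-0110  1-1100  11011-
Unchecked terms (primes): -00110, -10111, 0-0101, 000011, 001010, 010000, 0101-1, 1-0110, 1-1100, 101001, 11011-

000011, 001010, 010000, 101001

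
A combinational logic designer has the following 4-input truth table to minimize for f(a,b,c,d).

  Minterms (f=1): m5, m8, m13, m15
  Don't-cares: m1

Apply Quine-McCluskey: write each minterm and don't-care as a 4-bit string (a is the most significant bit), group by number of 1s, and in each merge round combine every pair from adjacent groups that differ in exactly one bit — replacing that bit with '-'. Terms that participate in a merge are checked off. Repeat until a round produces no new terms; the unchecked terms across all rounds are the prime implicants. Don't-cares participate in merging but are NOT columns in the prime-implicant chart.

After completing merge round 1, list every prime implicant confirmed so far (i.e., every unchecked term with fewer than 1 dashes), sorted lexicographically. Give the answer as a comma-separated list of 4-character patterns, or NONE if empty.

1000

Round 0: 0001✓ 0101✓ 1000 1101✓ 1111✓
Round 1: -101 0-01 11-1
PIs = {-101, 0-01, 1000, 11-1}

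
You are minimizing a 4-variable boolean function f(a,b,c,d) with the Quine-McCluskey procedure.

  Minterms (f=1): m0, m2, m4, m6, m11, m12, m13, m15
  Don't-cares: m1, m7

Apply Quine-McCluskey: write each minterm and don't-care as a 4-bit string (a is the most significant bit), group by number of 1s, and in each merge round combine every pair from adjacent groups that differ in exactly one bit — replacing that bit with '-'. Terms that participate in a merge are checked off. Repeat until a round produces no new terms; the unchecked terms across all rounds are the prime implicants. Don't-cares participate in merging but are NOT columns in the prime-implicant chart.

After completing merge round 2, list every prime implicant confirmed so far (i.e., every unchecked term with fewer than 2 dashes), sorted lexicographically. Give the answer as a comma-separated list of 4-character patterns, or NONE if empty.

Round 0: 0000✓ 0001✓ 0010✓ 0100✓ 0110✓ 0111✓ 1011✓ 1100✓ 1101✓ 1111✓
Round 1: -100 -111 0-00✓ 0-10✓ 00-0✓ 000- 01-0✓ 011- 1-11 11-1 110-
Round 2: 0--0
PIs = {-100, -111, 0--0, 000-, 011-, 1-11, 11-1, 110-}

-100, -111, 000-, 011-, 1-11, 11-1, 110-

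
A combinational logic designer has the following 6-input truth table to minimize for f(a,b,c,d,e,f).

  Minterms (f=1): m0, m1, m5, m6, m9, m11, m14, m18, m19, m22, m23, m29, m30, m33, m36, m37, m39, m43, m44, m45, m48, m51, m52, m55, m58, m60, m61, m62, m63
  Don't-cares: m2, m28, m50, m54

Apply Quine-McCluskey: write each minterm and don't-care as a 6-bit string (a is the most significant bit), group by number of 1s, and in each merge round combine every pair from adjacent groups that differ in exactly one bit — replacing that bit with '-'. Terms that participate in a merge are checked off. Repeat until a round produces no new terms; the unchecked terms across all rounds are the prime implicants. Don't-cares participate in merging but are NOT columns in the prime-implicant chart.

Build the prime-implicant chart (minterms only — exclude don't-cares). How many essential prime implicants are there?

[col 0] 000000*, 000001*, 000010*, 000101*, 000110*, 001001*, 001011*, 001110*, 010010*, 010011*, 010110*, 010111*, 011100*, 011101*, 011110*, 100001*, 100100*, 100101*, 100111*, 101011*, 101100*, 101101*, 110000*, 110010*, 110011*, 110100*, 110110*, 110111*, 111010*, 111100*, 111101*, 111110*, 111111*
[col 1] -00001*, -00101*, -01011, -10010*, -10011*, -10110*, -10111*, -11100*, -11101*, -11110*, 0-0010*, 0-0110*, 0-1110*, 00-001, 00-110*, 000-01*, 000-10*, 0000-0, 00000-, 0010-1, 01-110*, 010-10*, 010-11*, 01001-*, 01011-*, 0111-0*, 01110-*, 1-0100*, 1-0111, 1-1100*, 1-1101*, 10-100*, 10-101*, 100-01*, 1001-1, 10010-*, 10110-*, 11-010*, 11-100*, 11-110*, 11-111*, 110-00*, 110-10*, 110-11*, 1100-0*, 11001-*, 1101-0*, 11011-*, 111-10*, 1111-0*, 1111-1*, 11110-*, 11111-*
[col 2] -00-01, -1-110, -10-10*, -10-11*, -1001-*, -1011-*, -111-0, -1110-, 0--110, 0-0-10, 010-1-*, 1--100, 1-110-, 10-10-, 11--10, 11-1-0, 11-11-, 110--0, 110-1-*, 1111--
[col 3] -10-1-
Prime implicants: -00-01, -01011, -1-110, -10-1-, -111-0, -1110-, 0--110, 0-0-10, 00-001, 0000-0, 00000-, 0010-1, 1--100, 1-0111, 1-110-, 10-10-, 1001-1, 11--10, 11-1-0, 11-11-, 110--0, 1111--
PI chart (minterm → PIs covering it):
  0 | 0000-0,00000-
  1 | -00-01,00-001,00000-
  5 | -00-01  (sole → essential)
  6 | 0--110,0-0-10
  9 | 00-001,0010-1
  11 | -01011,0010-1
  14 | 0--110  (sole → essential)
  18 | -10-1-,0-0-10
  19 | -10-1-  (sole → essential)
  22 | -1-110,-10-1-,0--110,0-0-10
  23 | -10-1-  (sole → essential)
  29 | -1110-  (sole → essential)
  30 | -1-110,-111-0,0--110
  33 | -00-01  (sole → essential)
  36 | 1--100,10-10-
  37 | -00-01,10-10-,1001-1
  39 | 1-0111,1001-1
  43 | -01011  (sole → essential)
  44 | 1--100,1-110-,10-10-
  45 | 1-110-,10-10-
  48 | 110--0  (sole → essential)
  51 | -10-1-  (sole → essential)
  52 | 1--100,11-1-0,110--0
  55 | -10-1-,1-0111,11-11-
  58 | 11--10  (sole → essential)
  60 | -111-0,-1110-,1--100,1-110-,11-1-0,1111--
  61 | -1110-,1-110-,1111--
  62 | -1-110,-111-0,11--10,11-1-0,11-11-,1111--
  63 | 11-11-,1111--
Essential prime implicants: -00-01, -01011, -10-1-, -1110-, 0--110, 11--10, 110--0

7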